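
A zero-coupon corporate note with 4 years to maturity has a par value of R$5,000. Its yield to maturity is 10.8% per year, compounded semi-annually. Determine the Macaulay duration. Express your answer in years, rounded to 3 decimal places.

A zero-coupon bond has a single cash flow at maturity, so its Macaulay duration equals its maturity: 4 years.
(Equivalently: 8 semi-annual periods ÷ 2 = 4 years.)

4.000 years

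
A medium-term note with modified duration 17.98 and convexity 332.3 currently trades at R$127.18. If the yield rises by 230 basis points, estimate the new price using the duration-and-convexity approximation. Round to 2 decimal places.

Duration effect: -D_mod·Δy = -17.98 × (+0.023) = -0.413540
Convexity effect: ½·C·(Δy)² = 0.5 × 332.3 × (0.023)² = +0.08789335
ΔP/P ≈ -0.413540 + 0.08789335 = -0.32564665
New price ≈ 127.18 × (1 - 0.32564665) = 85.764259053.

R$85.76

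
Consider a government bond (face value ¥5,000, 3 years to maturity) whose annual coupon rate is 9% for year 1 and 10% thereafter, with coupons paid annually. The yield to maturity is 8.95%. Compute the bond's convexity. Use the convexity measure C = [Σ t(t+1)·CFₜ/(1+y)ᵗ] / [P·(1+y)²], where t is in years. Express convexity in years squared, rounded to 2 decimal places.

9.01

With y = 0.0895:
  t   CF        PV=CF/(1+0.0895)^t    t·PV        t(t+1)·PV
  1       450.00       413.0335       413.0335         826.0670
  2       500.00       421.2264       842.4527       2,527.3581
  3     5,500.00     4,252.8590    12,758.5770      51,034.3082
  Σ                  5,087.1189    14,014.0633      54,387.7333
P = 5,087.1189.
Convexity = Σ t(t+1)·PV / [P·(1+y)²] = 54,387.7333 / (5,087.1189 × 1.187010) = 9.00688.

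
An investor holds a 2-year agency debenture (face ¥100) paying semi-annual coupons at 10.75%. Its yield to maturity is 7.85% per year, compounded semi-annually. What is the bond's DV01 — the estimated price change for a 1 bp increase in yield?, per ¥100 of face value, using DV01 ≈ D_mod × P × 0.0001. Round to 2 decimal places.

Periodic yield y = 0.03925.
  t   CF        PV=CF/(1+0.03925)^t    t·PV
  1        5.375         5.1720         5.1720
  2        5.375         4.9767         9.9533
  3        5.375         4.7887        14.3661
  4      105.375        90.3353       361.3412
  Σ                    105.2727       390.8326
P = 105.2727; D_Mac = 3.71257 half-year periods = 1.85629 yrs; D_mod = 1.78618 yrs.
DV01 ≈ 1.78618 × 105.2727 × 0.0001 = 0.018804.

¥0.02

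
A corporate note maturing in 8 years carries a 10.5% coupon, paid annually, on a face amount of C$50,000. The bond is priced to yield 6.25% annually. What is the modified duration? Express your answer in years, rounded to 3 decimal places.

5.691 years

Periodic yield y = 0.0625. First find Macaulay duration:
  t   CF        PV=CF/(1+0.0625)^t    t·PV
  1     5,250.00     4,941.1765     4,941.1765
  2     5,250.00     4,650.5190     9,301.0381
  3     5,250.00     4,376.9591    13,130.8773
  4     5,250.00     4,119.4909    16,477.9636
  5     5,250.00     3,877.1679    19,385.8396
  6     5,250.00     3,649.0992    21,894.5953
  7     5,250.00     3,434.4463    24,041.1242
  8    55,250.00    34,017.3730   272,138.9843
  Σ                 63,066.2320   381,311.5988
P = 63,066.2320; Macaulay duration = 381,311.5988 / 63,066.2320 = 6.04621 years.
Modified duration = D_Mac / (1 + y) = 6.04621 / 1.0625 = 5.69055 years.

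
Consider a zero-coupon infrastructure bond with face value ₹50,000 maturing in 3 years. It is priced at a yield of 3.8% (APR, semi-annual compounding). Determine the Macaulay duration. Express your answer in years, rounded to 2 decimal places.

A zero-coupon bond has a single cash flow at maturity, so its Macaulay duration equals its maturity: 3 years.
(Equivalently: 6 semi-annual periods ÷ 2 = 3 years.)

3.00 years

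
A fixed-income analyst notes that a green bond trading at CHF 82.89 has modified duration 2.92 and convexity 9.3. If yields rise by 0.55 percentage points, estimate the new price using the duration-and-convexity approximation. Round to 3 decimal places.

Duration effect: -D_mod·Δy = -2.92 × (+0.0055) = -0.016060
Convexity effect: ½·C·(Δy)² = 0.5 × 9.3 × (0.0055)² = +0.0001406625
ΔP/P ≈ -0.016060 + 0.0001406625 = -0.0159193375
New price ≈ 82.89 × (1 - 0.0159193375) = 81.570446114625.

CHF 81.570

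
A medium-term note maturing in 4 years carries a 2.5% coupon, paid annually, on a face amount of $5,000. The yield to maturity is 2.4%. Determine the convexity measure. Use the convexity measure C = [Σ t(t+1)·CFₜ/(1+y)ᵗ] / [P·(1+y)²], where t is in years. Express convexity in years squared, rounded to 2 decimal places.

With y = 0.024:
  t   CF        PV=CF/(1+0.024)^t    t·PV        t(t+1)·PV
  1       125.00       122.0703       122.0703         244.1406
  2       125.00       119.2093       238.4186         715.2557
  3       125.00       116.4153       349.2460       1,396.9839
  4     5,125.00     4,661.1603    18,644.6414      93,223.2069
  Σ                  5,018.8553    19,354.3762      95,579.5872
P = 5,018.8553.
Convexity = Σ t(t+1)·PV / [P·(1+y)²] = 95,579.5872 / (5,018.8553 × 1.048576) = 18.16187.

18.16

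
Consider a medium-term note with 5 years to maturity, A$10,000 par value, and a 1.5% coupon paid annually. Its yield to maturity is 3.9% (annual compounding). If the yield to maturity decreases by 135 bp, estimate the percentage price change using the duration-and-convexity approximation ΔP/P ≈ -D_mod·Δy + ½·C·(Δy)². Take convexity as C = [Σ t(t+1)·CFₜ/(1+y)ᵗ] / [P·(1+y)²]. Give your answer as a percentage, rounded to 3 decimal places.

+6.537%

With y = 0.039:
  t   CF        PV=CF/(1+0.039)^t    t·PV        t(t+1)·PV
  1       150.00       144.3696       144.3696         288.7392
  2       150.00       138.9505       277.9010         833.7031
  3       150.00       133.7349       401.2046       1,604.8183
  4       150.00       128.7150       514.8599       2,574.2995
  5    10,150.00     8,382.7846    41,913.9228     251,483.5366
  Σ                  8,928.5545    43,252.2578     256,785.0966
P = 8,928.5545; D_Mac = 4.84426 yrs; D_mod = 4.66243 yrs; C = 26.64143.
Duration effect: -4.66243 × (-0.0135) = +0.062943
Convexity effect: 0.5 × 26.64143 × (-0.0135)² = +0.0024277
ΔP/P ≈ +0.062943 + 0.0024277 = +0.065370 = +6.5370%.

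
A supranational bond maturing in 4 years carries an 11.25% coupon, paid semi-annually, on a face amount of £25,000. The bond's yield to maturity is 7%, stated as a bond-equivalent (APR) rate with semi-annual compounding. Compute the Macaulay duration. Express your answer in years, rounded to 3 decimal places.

Periodic yield y = 0.035. Discount each cash flow and weight by its period:
  t   CF        PV=CF/(1+0.035)^t    t·PV
  1     1,406.25     1,358.6957     1,358.6957
  2     1,406.25     1,312.7494     2,625.4988
  3     1,406.25     1,268.3569     3,805.0708
  4     1,406.25     1,225.4656     4,901.8625
  5     1,406.25     1,184.0248     5,920.1238
  6     1,406.25     1,143.9853     6,863.9117
  7     1,406.25     1,105.2998     7,737.0985
  8    26,406.25    20,053.2114   160,425.6913
  Σ                 28,651.7889   193,637.9531
Price P = Σ PV = 28,651.7889.
Macaulay duration = Σ(t·PV) / P = 193,637.9531 / 28,651.7889 = 6.75832 half-year periods.
In years: 6.75832 / 2 = 3.37916 years.

3.379 years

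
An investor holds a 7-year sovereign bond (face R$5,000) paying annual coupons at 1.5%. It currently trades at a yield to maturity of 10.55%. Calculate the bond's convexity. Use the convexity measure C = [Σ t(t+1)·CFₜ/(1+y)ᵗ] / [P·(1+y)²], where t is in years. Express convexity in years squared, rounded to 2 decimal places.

42.15

With y = 0.1055:
  t   CF        PV=CF/(1+0.1055)^t    t·PV        t(t+1)·PV
  1        75.00        67.8426        67.8426         135.6852
  2        75.00        61.3683       122.7365         368.2095
  3        75.00        55.5118       166.5353         666.1412
  4        75.00        50.2142       200.8567       1,004.2834
  5        75.00        45.4221       227.1107       1,362.6640
  6        75.00        41.0874       246.5245       1,725.6713
  7     5,075.00     2,514.9237    17,604.4661     140,835.7287
  Σ                  2,836.3701    18,636.0723     146,098.3832
P = 2,836.3701.
Convexity = Σ t(t+1)·PV / [P·(1+y)²] = 146,098.3832 / (2,836.3701 × 1.222130) = 42.14684.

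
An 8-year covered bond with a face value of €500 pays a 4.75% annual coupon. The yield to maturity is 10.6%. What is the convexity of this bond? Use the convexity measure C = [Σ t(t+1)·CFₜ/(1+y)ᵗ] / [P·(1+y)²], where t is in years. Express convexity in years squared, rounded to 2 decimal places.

With y = 0.106:
  t   CF        PV=CF/(1+0.106)^t    t·PV        t(t+1)·PV
  1        23.75        21.4738        21.4738          42.9476
  2        23.75        19.4157        38.8314         116.4943
  3        23.75        17.5549        52.6647         210.6587
  4        23.75        15.8724        63.4897         317.4484
  5        23.75        14.3512        71.7560         430.5358
  6        23.75        12.9758        77.8546         544.9820
  7        23.75        11.7322        82.1251         657.0006
  8       523.75       233.9284     1,871.4275      16,842.8475
  Σ                    347.3044     2,279.6227      19,162.9148
P = 347.3044.
Convexity = Σ t(t+1)·PV / [P·(1+y)²] = 19,162.9148 / (347.3044 × 1.223236) = 45.10670.

45.11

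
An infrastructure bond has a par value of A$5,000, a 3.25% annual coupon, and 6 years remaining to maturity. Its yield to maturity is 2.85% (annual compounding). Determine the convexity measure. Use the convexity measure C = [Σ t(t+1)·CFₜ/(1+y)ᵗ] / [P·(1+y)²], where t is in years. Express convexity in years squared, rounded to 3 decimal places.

35.778

With y = 0.0285:
  t   CF        PV=CF/(1+0.0285)^t    t·PV        t(t+1)·PV
  1       162.50       157.9971       157.9971         315.9942
  2       162.50       153.6189       307.2379         921.7137
  3       162.50       149.3621       448.0864       1,792.3455
  4       162.50       145.2233       580.8930       2,904.4652
  5       162.50       141.1991       705.9954       4,235.9726
  6     5,162.50     4,361.4840    26,168.9043     183,182.3301
  Σ                  5,108.8845    28,369.1141     193,352.8211
P = 5,108.8845.
Convexity = Σ t(t+1)·PV / [P·(1+y)²] = 193,352.8211 / (5,108.8845 × 1.057812) = 35.77798.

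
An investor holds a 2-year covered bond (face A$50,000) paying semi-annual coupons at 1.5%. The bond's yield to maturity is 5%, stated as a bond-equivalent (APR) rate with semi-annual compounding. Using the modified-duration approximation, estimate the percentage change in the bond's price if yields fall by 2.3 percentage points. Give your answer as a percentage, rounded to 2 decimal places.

Periodic yield y = 0.025. Modified duration first:
  t   CF        PV=CF/(1+0.025)^t    t·PV
  1       375.00       365.8537       365.8537
  2       375.00       356.9304       713.8608
  3       375.00       348.2248     1,044.6743
  4    50,375.00    45,637.2637   182,549.0549
  Σ                 46,708.2726   184,673.4437
P = 46,708.2726; D_Mac = 3.95376 half-year periods = 1.97688 yrs; D_mod = 1.97688/(1+0.025) = 1.92866 yrs.
ΔP/P ≈ -D_mod · Δy = -1.92866 × (-0.023) = +0.044359 = +4.4359%.

+4.44%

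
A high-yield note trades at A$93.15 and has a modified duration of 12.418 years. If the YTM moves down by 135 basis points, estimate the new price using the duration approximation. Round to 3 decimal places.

Duration approximation: ΔP/P ≈ -D_mod · Δy = -12.418 × (-0.0135) = +0.167643.
New price ≈ 93.15 × (1 + 0.167643) = 108.76594545.

A$108.766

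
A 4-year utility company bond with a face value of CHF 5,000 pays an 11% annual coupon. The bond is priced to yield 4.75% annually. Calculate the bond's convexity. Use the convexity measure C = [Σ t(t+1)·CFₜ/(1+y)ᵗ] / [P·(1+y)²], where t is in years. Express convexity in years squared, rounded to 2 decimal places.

With y = 0.0475:
  t   CF        PV=CF/(1+0.0475)^t    t·PV        t(t+1)·PV
  1       550.00       525.0597       525.0597       1,050.1193
  2       550.00       501.2503     1,002.5006       3,007.5017
  3       550.00       478.5206     1,435.5617       5,742.2466
  4     5,550.00     4,609.7445    18,438.9781      92,194.8904
  Σ                  6,114.5750    21,402.0999     101,994.7580
P = 6,114.5750.
Convexity = Σ t(t+1)·PV / [P·(1+y)²] = 101,994.7580 / (6,114.5750 × 1.097256) = 15.20210.

15.20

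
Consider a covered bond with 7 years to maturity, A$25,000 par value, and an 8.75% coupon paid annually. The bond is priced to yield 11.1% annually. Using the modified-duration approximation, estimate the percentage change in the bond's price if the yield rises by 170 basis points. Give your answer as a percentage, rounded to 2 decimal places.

-8.30%

Periodic yield y = 0.111. Modified duration first:
  t   CF        PV=CF/(1+0.111)^t    t·PV
  1     2,187.50     1,968.9469     1,968.9469
  2     2,187.50     1,772.2294     3,544.4589
  3     2,187.50     1,595.1660     4,785.4980
  4     2,187.50     1,435.7930     5,743.1719
  5     2,187.50     1,292.3429     6,461.7146
  6     2,187.50     1,163.2249     6,979.3497
  7    27,187.50    13,012.8032    91,089.6224
  Σ                 22,240.5064   120,572.7623
P = 22,240.5064; D_Mac = 5.42131 yrs; D_mod = 5.42131/(1+0.111) = 4.87967 yrs.
ΔP/P ≈ -D_mod · Δy = -4.87967 × (+0.017) = -0.082954 = -8.2954%.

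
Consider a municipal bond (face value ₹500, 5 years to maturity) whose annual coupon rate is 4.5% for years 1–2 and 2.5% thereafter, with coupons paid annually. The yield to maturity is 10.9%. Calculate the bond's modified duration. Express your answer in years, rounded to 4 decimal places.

Periodic yield y = 0.109. First find Macaulay duration:
  t   CF        PV=CF/(1+0.109)^t    t·PV
  1        22.50        20.2885        20.2885
  2        22.50        18.2945        36.5889
  3        12.50         9.1646        27.4939
  4        12.50         8.2639        33.0555
  5       512.50       305.5175     1,527.5877
  Σ                    361.5291     1,645.0145
P = 361.5291; Macaulay duration = 1,645.0145 / 361.5291 = 4.55016 years.
Modified duration = D_Mac / (1 + y) = 4.55016 / 1.109 = 4.10294 years.

4.1029 years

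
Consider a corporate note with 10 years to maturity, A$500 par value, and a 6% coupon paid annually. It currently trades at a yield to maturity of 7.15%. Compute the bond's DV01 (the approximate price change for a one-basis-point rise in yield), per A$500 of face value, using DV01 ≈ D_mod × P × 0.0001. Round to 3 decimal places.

A$0.330

Periodic yield y = 0.0715.
  t   CF        PV=CF/(1+0.0715)^t    t·PV
  1        30.00        27.9981        27.9981
  2        30.00        26.1298        52.2597
  3        30.00        24.3862        73.1587
  4        30.00        22.7590        91.0359
  5        30.00        21.2403       106.2014
  6        30.00        19.8229       118.9377
  7        30.00        18.5002       129.5013
  8        30.00        17.2657       138.1255
  9        30.00        16.1136       145.0221
  10      530.00       265.6771     2,656.7710
  Σ                    459.8929     3,539.0113
P = 459.8929; D_Mac = 7.69529 yrs; D_mod = 7.18180 yrs.
DV01 ≈ 7.18180 × 459.8929 × 0.0001 = 0.330286.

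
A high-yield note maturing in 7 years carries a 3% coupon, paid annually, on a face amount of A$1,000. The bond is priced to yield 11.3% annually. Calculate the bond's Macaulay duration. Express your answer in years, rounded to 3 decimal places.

6.217 years

Periodic yield y = 0.113. Discount each cash flow and weight by its year:
  t   CF        PV=CF/(1+0.113)^t    t·PV
  1        30.00        26.9542        26.9542
  2        30.00        24.2176        48.4352
  3        30.00        21.7588        65.2765
  4        30.00        19.5497        78.1989
  5        30.00        17.5649        87.8244
  6        30.00        15.7816        94.6894
  7     1,030.00       486.8230     3,407.7609
  Σ                    612.6498     3,809.1395
Price P = Σ PV = 612.6498.
Macaulay duration = Σ(t·PV) / P = 3,809.1395 / 612.6498 = 6.21748 years.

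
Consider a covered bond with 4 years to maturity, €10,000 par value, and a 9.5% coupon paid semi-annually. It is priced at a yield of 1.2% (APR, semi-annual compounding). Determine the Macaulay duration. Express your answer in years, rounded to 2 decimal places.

3.51 years

Periodic yield y = 0.006. Discount each cash flow and weight by its period:
  t   CF        PV=CF/(1+0.006)^t    t·PV
  1       475.00       472.1670       472.1670
  2       475.00       469.3509       938.7018
  3       475.00       466.5516     1,399.6547
  4       475.00       463.7690     1,855.0759
  5       475.00       461.0030     2,305.0148
  6       475.00       458.2534     2,749.5206
  7       475.00       455.5203     3,188.6422
  8    10,475.00     9,985.5085    79,884.0680
  Σ                 13,232.1236    92,792.8450
Price P = Σ PV = 13,232.1236.
Macaulay duration = Σ(t·PV) / P = 92,792.8450 / 13,232.1236 = 7.01269 half-year periods.
In years: 7.01269 / 2 = 3.50635 years.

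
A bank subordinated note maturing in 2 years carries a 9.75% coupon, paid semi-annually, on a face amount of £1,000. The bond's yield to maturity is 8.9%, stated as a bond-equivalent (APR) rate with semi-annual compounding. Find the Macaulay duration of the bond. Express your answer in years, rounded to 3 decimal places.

1.866 years

Periodic yield y = 0.0445. Discount each cash flow and weight by its period:
  t   CF        PV=CF/(1+0.0445)^t    t·PV
  1        48.75        46.6730        46.6730
  2        48.75        44.6846        89.3692
  3        48.75        42.7808       128.3425
  4     1,048.75       881.1264     3,524.5055
  Σ                  1,015.2648     3,788.8902
Price P = Σ PV = 1,015.2648.
Macaulay duration = Σ(t·PV) / P = 3,788.8902 / 1,015.2648 = 3.73192 half-year periods.
In years: 3.73192 / 2 = 1.86596 years.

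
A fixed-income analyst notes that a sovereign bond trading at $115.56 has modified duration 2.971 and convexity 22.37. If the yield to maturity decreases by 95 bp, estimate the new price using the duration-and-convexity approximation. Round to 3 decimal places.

$118.938

Duration effect: -D_mod·Δy = -2.971 × (-0.0095) = +0.0282245
Convexity effect: ½·C·(Δy)² = 0.5 × 22.37 × (-0.0095)² = +0.00100944625
ΔP/P ≈ +0.0282245 + 0.00100944625 = +0.02923394625
New price ≈ 115.56 × (1 + 0.02923394625) = 118.93827482865.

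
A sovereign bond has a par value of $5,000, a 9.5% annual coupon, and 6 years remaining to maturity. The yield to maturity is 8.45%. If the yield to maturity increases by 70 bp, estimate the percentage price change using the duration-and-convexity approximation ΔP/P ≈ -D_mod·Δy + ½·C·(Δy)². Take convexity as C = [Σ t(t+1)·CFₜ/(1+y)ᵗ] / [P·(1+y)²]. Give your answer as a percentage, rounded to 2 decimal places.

With y = 0.0845:
  t   CF        PV=CF/(1+0.0845)^t    t·PV        t(t+1)·PV
  1       475.00       437.9899       437.9899         875.9797
  2       475.00       403.8634       807.7268       2,423.1804
  3       475.00       372.3959     1,117.1878       4,468.7513
  4       475.00       343.3803     1,373.5212       6,867.6061
  5       475.00       316.6255     1,583.1273       9,498.7637
  6     5,475.00     3,365.1683    20,191.0096     141,337.0674
  Σ                  5,239.4232    25,510.5626     165,471.3486
P = 5,239.4232; D_Mac = 4.86896 yrs; D_mod = 4.48959 yrs; C = 26.85222.
Duration effect: -4.48959 × (+0.007) = -0.031427
Convexity effect: 0.5 × 26.85222 × (0.007)² = +0.0006579
ΔP/P ≈ -0.031427 + 0.0006579 = -0.030769 = -3.0769%.

-3.08%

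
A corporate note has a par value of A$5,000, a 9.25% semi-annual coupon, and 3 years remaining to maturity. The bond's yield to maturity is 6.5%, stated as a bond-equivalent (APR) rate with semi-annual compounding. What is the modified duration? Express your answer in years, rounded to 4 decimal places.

2.6150 years

Periodic yield y = 0.0325. First find Macaulay duration:
  t   CF        PV=CF/(1+0.0325)^t    t·PV
  1       231.25       223.9709       223.9709
  2       231.25       216.9210       433.8420
  3       231.25       210.0930       630.2790
  4       231.25       203.4799       813.9196
  5       231.25       197.0750       985.3748
  6     5,231.25     4,317.8258    25,906.9546
  Σ                  5,369.3656    28,994.3409
P = 5,369.3656; Macaulay duration = 28,994.3409 / 5,369.3656 = 5.39996 half-year periods = 2.69998 years.
Modified duration = D_Mac / (1 + y) = 2.69998 / 1.0325 = 2.61499 years.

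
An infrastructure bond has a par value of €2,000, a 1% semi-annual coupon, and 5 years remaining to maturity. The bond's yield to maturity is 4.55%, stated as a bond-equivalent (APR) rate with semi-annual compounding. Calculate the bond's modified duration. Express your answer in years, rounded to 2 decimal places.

4.77 years

Periodic yield y = 0.02275. First find Macaulay duration:
  t   CF        PV=CF/(1+0.02275)^t    t·PV
  1        10.00         9.7776         9.7776
  2        10.00         9.5601        19.1201
  3        10.00         9.3474        28.0422
  4        10.00         9.1395        36.5580
  5        10.00         8.9362        44.6810
  6        10.00         8.7374        52.4245
  7        10.00         8.5431        59.8014
  8        10.00         8.3530        66.8242
  9        10.00         8.1672        73.5050
  10    2,010.00     1,605.0966    16,050.9660
  Σ                  1,685.6581    16,441.7001
P = 1,685.6581; Macaulay duration = 16,441.7001 / 1,685.6581 = 9.75388 half-year periods = 4.87694 years.
Modified duration = D_Mac / (1 + y) = 4.87694 / 1.02275 = 4.76846 years.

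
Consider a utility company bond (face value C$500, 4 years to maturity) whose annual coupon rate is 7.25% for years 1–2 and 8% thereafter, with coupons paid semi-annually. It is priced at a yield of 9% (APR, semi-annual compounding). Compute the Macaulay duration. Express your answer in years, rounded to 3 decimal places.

Periodic yield y = 0.045. Discount each cash flow and weight by its period:
  t   CF        PV=CF/(1+0.045)^t    t·PV
  1       18.125        17.3445        17.3445
  2       18.125        16.5976        33.1952
  3       18.125        15.8829        47.6486
  4       18.125        15.1989        60.7957
  5       20.000        16.0490        80.2451
  6       20.000        15.3579        92.1475
  7       20.000        14.6966       102.8760
  8      520.000       365.6563     2,925.2501
  Σ                    476.7837     3,359.5027
Price P = Σ PV = 476.7837.
Macaulay duration = Σ(t·PV) / P = 3,359.5027 / 476.7837 = 7.04618 half-year periods.
In years: 7.04618 / 2 = 3.52309 years.

3.523 years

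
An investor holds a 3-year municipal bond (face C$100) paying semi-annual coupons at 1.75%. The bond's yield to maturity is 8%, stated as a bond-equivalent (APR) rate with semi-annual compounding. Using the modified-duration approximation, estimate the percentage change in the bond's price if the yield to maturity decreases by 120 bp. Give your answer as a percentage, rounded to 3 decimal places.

Periodic yield y = 0.04. Modified duration first:
  t   CF        PV=CF/(1+0.04)^t    t·PV
  1        0.875         0.8413         0.8413
  2        0.875         0.8090         1.6180
  3        0.875         0.7779         2.3336
  4        0.875         0.7480         2.9918
  5        0.875         0.7192         3.5959
  6      100.875        79.7230       478.3379
  Σ                     83.6183       489.7185
P = 83.6183; D_Mac = 5.85659 half-year periods = 2.92830 yrs; D_mod = 2.92830/(1+0.04) = 2.81567 yrs.
ΔP/P ≈ -D_mod · Δy = -2.81567 × (-0.012) = +0.033788 = +3.3788%.

+3.379%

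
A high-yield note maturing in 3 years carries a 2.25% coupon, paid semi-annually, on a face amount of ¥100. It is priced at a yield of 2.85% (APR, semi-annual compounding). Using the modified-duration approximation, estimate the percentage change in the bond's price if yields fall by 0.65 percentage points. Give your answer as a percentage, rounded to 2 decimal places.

+1.87%

Periodic yield y = 0.01425. Modified duration first:
  t   CF        PV=CF/(1+0.01425)^t    t·PV
  1        1.125         1.1092         1.1092
  2        1.125         1.0936         2.1872
  3        1.125         1.0782         3.2347
  4        1.125         1.0631         4.2524
  5        1.125         1.0482         5.2408
  6      101.125        92.8942       557.3650
  Σ                     98.2865       573.3893
P = 98.2865; D_Mac = 5.83386 half-year periods = 2.91693 yrs; D_mod = 2.91693/(1+0.01425) = 2.87595 yrs.
ΔP/P ≈ -D_mod · Δy = -2.87595 × (-0.0065) = +0.018694 = +1.8694%.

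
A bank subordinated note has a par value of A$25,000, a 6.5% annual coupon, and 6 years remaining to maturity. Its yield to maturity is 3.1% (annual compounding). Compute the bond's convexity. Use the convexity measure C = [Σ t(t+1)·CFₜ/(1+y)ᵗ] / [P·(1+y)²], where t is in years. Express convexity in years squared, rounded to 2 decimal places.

32.81

With y = 0.031:
  t   CF        PV=CF/(1+0.031)^t    t·PV        t(t+1)·PV
  1     1,625.00     1,576.1397     1,576.1397       3,152.2793
  2     1,625.00     1,528.7485     3,057.4969       9,172.4908
  3     1,625.00     1,482.7822     4,448.3467      17,793.3866
  4     1,625.00     1,438.1981     5,752.7923      28,763.9616
  5     1,625.00     1,394.9545     6,974.7724      41,848.6347
  6    26,625.00    22,168.5672   133,011.4032     931,079.8225
  Σ                 29,589.3901   154,820.9512   1,031,810.5756
P = 29,589.3901.
Convexity = Σ t(t+1)·PV / [P·(1+y)²] = 1,031,810.5756 / (29,589.3901 × 1.062961) = 32.80550.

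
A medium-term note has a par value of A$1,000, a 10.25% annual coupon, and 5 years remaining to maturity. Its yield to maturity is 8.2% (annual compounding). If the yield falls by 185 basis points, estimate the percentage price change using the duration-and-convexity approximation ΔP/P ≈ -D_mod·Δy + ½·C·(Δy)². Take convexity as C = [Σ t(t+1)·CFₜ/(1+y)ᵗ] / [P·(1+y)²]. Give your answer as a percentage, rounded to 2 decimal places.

+7.50%

With y = 0.082:
  t   CF        PV=CF/(1+0.082)^t    t·PV        t(t+1)·PV
  1       102.50        94.7320        94.7320         189.4640
  2       102.50        87.5527       175.1053         525.3160
  3       102.50        80.9174       242.7523         971.0092
  4       102.50        74.7851       299.1402       1,495.7011
  5     1,102.50       743.4338     3,717.1689      22,303.0136
  Σ                  1,081.4209     4,528.8987      25,484.5038
P = 1,081.4209; D_Mac = 4.18791 yrs; D_mod = 3.87053 yrs; C = 20.12922.
Duration effect: -3.87053 × (-0.0185) = +0.071605
Convexity effect: 0.5 × 20.12922 × (-0.0185)² = +0.0034446
ΔP/P ≈ +0.071605 + 0.0034446 = +0.075049 = +7.5049%.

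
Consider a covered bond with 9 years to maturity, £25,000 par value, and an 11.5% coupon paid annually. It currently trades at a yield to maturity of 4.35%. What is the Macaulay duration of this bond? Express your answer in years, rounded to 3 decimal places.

6.634 years

Periodic yield y = 0.0435. Discount each cash flow and weight by its year:
  t   CF        PV=CF/(1+0.0435)^t    t·PV
  1     2,875.00     2,755.1509     2,755.1509
  2     2,875.00     2,640.2980     5,280.5959
  3     2,875.00     2,530.2328     7,590.6985
  4     2,875.00     2,424.7560     9,699.0238
  5     2,875.00     2,323.6761    11,618.3803
  6     2,875.00     2,226.8098    13,360.8589
  7     2,875.00     2,133.9816    14,937.8714
  8     2,875.00     2,045.0231    16,360.1849
  9    27,875.00    19,001.2773   171,011.4955
  Σ                 38,081.2056   252,614.2602
Price P = Σ PV = 38,081.2056.
Macaulay duration = Σ(t·PV) / P = 252,614.2602 / 38,081.2056 = 6.63357 years.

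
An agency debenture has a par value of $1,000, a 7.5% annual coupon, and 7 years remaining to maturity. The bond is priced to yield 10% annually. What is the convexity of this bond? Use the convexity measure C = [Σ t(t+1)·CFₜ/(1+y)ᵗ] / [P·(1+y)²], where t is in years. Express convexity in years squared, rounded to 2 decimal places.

34.13

With y = 0.1:
  t   CF        PV=CF/(1+0.1)^t    t·PV        t(t+1)·PV
  1        75.00        68.1818        68.1818         136.3636
  2        75.00        61.9835       123.9669         371.9008
  3        75.00        56.3486       169.0458         676.1833
  4        75.00        51.2260       204.9040       1,024.5202
  5        75.00        46.5691       232.8455       1,397.0730
  6        75.00        42.3355       254.0133       1,778.0929
  7     1,075.00       551.6450     3,861.5148      30,892.1187
  Σ                    878.2895     4,914.4722      36,276.2525
P = 878.2895.
Convexity = Σ t(t+1)·PV / [P·(1+y)²] = 36,276.2525 / (878.2895 × 1.210000) = 34.13496.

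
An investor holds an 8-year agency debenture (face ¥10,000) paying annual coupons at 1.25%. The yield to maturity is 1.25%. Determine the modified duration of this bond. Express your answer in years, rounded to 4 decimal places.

7.5681 years

Periodic yield y = 0.0125. First find Macaulay duration:
  t   CF        PV=CF/(1+0.0125)^t    t·PV
  1       125.00       123.4568       123.4568
  2       125.00       121.9326       243.8653
  3       125.00       120.4273       361.2819
  4       125.00       118.9405       475.7621
  5       125.00       117.4721       587.3607
  6       125.00       116.0219       696.1312
  7       125.00       114.5895       802.1264
  8    10,125.00     9,167.1593    73,337.2742
  Σ                 10,000.0000    76,627.2585
P = 10,000.0000; Macaulay duration = 76,627.2585 / 10,000.0000 = 7.66273 years.
Modified duration = D_Mac / (1 + y) = 7.66273 / 1.0125 = 7.56812 years.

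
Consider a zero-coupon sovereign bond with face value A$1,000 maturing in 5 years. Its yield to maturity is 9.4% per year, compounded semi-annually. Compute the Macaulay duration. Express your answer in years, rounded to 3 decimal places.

5.000 years

A zero-coupon bond has a single cash flow at maturity, so its Macaulay duration equals its maturity: 5 years.
(Equivalently: 10 semi-annual periods ÷ 2 = 5 years.)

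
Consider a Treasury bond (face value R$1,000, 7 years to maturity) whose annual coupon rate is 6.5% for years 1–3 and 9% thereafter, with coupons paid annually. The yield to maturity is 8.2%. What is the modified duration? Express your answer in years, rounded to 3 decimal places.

5.318 years

Periodic yield y = 0.082. First find Macaulay duration:
  t   CF        PV=CF/(1+0.082)^t    t·PV
  1        65.00        60.0739        60.0739
  2        65.00        55.5212       111.0424
  3        65.00        51.3135       153.9405
  4        90.00        65.6649       262.6597
  5        90.00        60.6885       303.4424
  6        90.00        56.0892       336.5350
  7     1,090.00       627.8208     4,394.7453
  Σ                    977.1719     5,622.4392
P = 977.1719; Macaulay duration = 5,622.4392 / 977.1719 = 5.75379 years.
Modified duration = D_Mac / (1 + y) = 5.75379 / 1.082 = 5.31773 years.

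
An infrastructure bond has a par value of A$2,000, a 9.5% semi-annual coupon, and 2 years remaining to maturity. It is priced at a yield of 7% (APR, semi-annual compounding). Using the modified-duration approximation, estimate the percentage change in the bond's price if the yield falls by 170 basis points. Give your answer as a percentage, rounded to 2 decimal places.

+3.07%

Periodic yield y = 0.035. Modified duration first:
  t   CF        PV=CF/(1+0.035)^t    t·PV
  1        95.00        91.7874        91.7874
  2        95.00        88.6835       177.3670
  3        95.00        85.6846       257.0537
  4     2,095.00     1,825.6715     7,302.6859
  Σ                  2,091.8270     7,828.8940
P = 2,091.8270; D_Mac = 3.74261 half-year periods = 1.87131 yrs; D_mod = 1.87131/(1+0.035) = 1.80802 yrs.
ΔP/P ≈ -D_mod · Δy = -1.80802 × (-0.017) = +0.030736 = +3.0736%.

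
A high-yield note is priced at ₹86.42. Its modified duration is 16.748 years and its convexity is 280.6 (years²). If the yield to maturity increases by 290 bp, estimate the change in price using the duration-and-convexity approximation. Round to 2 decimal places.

-₹31.78

Duration effect: -D_mod·Δy = -16.748 × (+0.029) = -0.485692
Convexity effect: ½·C·(Δy)² = 0.5 × 280.6 × (0.029)² = +0.1179923
ΔP/P ≈ -0.485692 + 0.1179923 = -0.3676997
ΔP ≈ 86.42 × (-0.3676997) = -31.776608074.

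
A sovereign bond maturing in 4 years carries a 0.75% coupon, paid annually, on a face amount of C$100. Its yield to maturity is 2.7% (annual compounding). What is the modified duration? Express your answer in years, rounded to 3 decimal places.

Periodic yield y = 0.027. First find Macaulay duration:
  t   CF        PV=CF/(1+0.027)^t    t·PV
  1         0.75         0.7303         0.7303
  2         0.75         0.7111         1.4222
  3         0.75         0.6924         2.0772
  4       100.75        90.5656       362.2624
  Σ                     92.6994       366.4920
P = 92.6994; Macaulay duration = 366.4920 / 92.6994 = 3.95356 years.
Modified duration = D_Mac / (1 + y) = 3.95356 / 1.027 = 3.84962 years.

3.850 years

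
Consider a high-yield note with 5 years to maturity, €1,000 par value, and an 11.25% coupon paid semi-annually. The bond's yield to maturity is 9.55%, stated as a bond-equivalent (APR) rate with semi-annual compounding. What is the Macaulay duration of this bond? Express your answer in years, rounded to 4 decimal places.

3.9945 years

Periodic yield y = 0.04775. Discount each cash flow and weight by its period:
  t   CF        PV=CF/(1+0.04775)^t    t·PV
  1        56.25        53.6865        53.6865
  2        56.25        51.2398       102.4795
  3        56.25        48.9046       146.7137
  4        56.25        46.6758       186.7032
  5        56.25        44.5486       222.7431
  6        56.25        42.5184       255.1102
  7        56.25        40.5806       284.0644
  8        56.25        38.7312       309.8498
  9        56.25        36.9661       332.6948
  10    1,056.25       662.5063     6,625.0632
  Σ                  1,066.3579     8,519.1084
Price P = Σ PV = 1,066.3579.
Macaulay duration = Σ(t·PV) / P = 8,519.1084 / 1,066.3579 = 7.98898 half-year periods.
In years: 7.98898 / 2 = 3.99449 years.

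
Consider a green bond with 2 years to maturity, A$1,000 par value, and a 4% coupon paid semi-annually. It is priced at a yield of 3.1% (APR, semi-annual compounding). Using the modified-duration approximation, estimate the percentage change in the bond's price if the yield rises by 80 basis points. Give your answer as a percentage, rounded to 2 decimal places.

-1.53%

Periodic yield y = 0.0155. Modified duration first:
  t   CF        PV=CF/(1+0.0155)^t    t·PV
  1        20.00        19.6947        19.6947
  2        20.00        19.3941        38.7882
  3        20.00        19.0981        57.2943
  4     1,020.00       959.1366     3,836.5464
  Σ                  1,017.3236     3,952.3237
P = 1,017.3236; D_Mac = 3.88502 half-year periods = 1.94251 yrs; D_mod = 1.94251/(1+0.0155) = 1.91286 yrs.
ΔP/P ≈ -D_mod · Δy = -1.91286 × (+0.008) = -0.015303 = -1.5303%.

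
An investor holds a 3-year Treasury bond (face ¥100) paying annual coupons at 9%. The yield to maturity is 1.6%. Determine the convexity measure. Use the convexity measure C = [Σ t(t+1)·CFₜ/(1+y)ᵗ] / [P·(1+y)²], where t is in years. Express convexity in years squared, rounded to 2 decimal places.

10.50

With y = 0.016:
  t   CF        PV=CF/(1+0.016)^t    t·PV        t(t+1)·PV
  1         9.00         8.8583         8.8583          17.7165
  2         9.00         8.7188        17.4375          52.3126
  3       109.00       103.9311       311.7932       1,247.1728
  Σ                    121.5081       338.0890       1,317.2019
P = 121.5081.
Convexity = Σ t(t+1)·PV / [P·(1+y)²] = 1,317.2019 / (121.5081 × 1.032256) = 10.50170.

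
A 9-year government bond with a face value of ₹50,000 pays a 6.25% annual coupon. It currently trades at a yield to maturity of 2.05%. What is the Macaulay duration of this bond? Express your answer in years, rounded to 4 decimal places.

Periodic yield y = 0.0205. Discount each cash flow and weight by its year:
  t   CF        PV=CF/(1+0.0205)^t    t·PV
  1     3,125.00     3,062.2244     3,062.2244
  2     3,125.00     3,000.7098     6,001.4197
  3     3,125.00     2,940.4310     8,821.2930
  4     3,125.00     2,881.3631    11,525.4523
  5     3,125.00     2,823.4817    14,117.4085
  6     3,125.00     2,766.7631    16,600.5783
  7     3,125.00     2,711.1838    18,978.2865
  8     3,125.00     2,656.7210    21,253.7680
  9    53,125.00    44,256.9888   398,312.8991
  Σ                 67,099.8667   498,673.3299
Price P = Σ PV = 67,099.8667.
Macaulay duration = Σ(t·PV) / P = 498,673.3299 / 67,099.8667 = 7.43181 years.

7.4318 years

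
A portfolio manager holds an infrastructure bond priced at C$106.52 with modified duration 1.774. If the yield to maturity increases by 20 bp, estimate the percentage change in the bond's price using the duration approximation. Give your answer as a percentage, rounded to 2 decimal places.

Duration approximation: ΔP/P ≈ -D_mod · Δy = -1.774 × (+0.002) = -0.003548.
As a percentage: -0.3548%.

-0.35%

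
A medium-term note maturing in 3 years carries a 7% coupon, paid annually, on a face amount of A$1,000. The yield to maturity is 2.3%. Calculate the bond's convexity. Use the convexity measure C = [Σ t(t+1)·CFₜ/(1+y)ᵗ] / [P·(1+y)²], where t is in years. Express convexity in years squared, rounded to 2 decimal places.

10.55

With y = 0.023:
  t   CF        PV=CF/(1+0.023)^t    t·PV        t(t+1)·PV
  1        70.00        68.4262        68.4262         136.8524
  2        70.00        66.8878       133.7756         401.3267
  3     1,070.00       999.4403     2,998.3210      11,993.2841
  Σ                  1,134.7543     3,200.5228      12,531.4632
P = 1,134.7543.
Convexity = Σ t(t+1)·PV / [P·(1+y)²] = 12,531.4632 / (1,134.7543 × 1.046529) = 10.55234.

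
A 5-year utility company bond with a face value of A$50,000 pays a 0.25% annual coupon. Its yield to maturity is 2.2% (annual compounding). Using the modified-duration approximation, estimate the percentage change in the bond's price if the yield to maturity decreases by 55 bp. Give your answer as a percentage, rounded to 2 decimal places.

+2.68%

Periodic yield y = 0.022. Modified duration first:
  t   CF        PV=CF/(1+0.022)^t    t·PV
  1       125.00       122.3092       122.3092
  2       125.00       119.6763       239.3526
  3       125.00       117.1001       351.3003
  4       125.00       114.5794       458.3175
  5    50,125.00    44,957.2675   224,786.3373
  Σ                 45,430.9325   225,957.6170
P = 45,430.9325; D_Mac = 4.97365 yrs; D_mod = 4.97365/(1+0.022) = 4.86659 yrs.
ΔP/P ≈ -D_mod · Δy = -4.86659 × (-0.0055) = +0.026766 = +2.6766%.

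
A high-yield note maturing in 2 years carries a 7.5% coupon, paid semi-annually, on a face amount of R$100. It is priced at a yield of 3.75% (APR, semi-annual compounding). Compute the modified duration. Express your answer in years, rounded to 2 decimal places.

1.86 years

Periodic yield y = 0.01875. First find Macaulay duration:
  t   CF        PV=CF/(1+0.01875)^t    t·PV
  1         3.75         3.6810         3.6810
  2         3.75         3.6132         7.2265
  3         3.75         3.5467        10.6402
  4       103.75        96.3203       385.2810
  Σ                    107.1612       406.8287
P = 107.1612; Macaulay duration = 406.8287 / 107.1612 = 3.79642 half-year periods = 1.89821 years.
Modified duration = D_Mac / (1 + y) = 1.89821 / 1.01875 = 1.86327 years.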